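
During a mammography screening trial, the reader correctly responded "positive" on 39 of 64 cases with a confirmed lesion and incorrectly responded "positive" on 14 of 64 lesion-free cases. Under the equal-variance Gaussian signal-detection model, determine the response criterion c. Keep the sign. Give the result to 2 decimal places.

c = 0.25

H = 39/64 = 0.6094
FA = 14/64 = 0.2188
z(H) = 0.2778
z(FA) = -0.7763
c = −½·[z(H) + z(FA)] = −0.5 × (0.2778 + (-0.7763)) = 0.24925
c > 0: the reader has a conservative response bias.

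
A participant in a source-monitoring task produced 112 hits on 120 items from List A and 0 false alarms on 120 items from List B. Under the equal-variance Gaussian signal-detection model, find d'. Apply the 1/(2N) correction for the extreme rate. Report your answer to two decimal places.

The false-alarm rate is 0/120 = 0, so apply the 1/(2N) correction: FA → 1/(2·120) = 0.00417.
z(H) = z(0.93333) = 1.501
z(FA) = z(0.00417) = -2.638
d' = 1.501 − (-2.638) = 4.139

d' = 4.14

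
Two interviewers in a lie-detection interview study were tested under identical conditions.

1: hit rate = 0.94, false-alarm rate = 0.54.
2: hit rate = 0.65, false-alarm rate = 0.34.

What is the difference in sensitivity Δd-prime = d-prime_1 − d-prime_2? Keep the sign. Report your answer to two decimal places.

Δd-prime = 0.66

1: z(0.94) = 1.555, z(0.54) = 0.100, d' = 1.455
2: z(0.65) = 0.385, z(0.34) = -0.412, d' = 0.797
Δd' = d'_1 − d'_2 = 1.455 − 0.797 = 0.658
1 has the higher sensitivity.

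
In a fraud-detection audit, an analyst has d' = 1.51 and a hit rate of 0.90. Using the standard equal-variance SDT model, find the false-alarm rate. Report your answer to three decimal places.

z(hit rate) = z(0.90) = 1.2816
z(FA) = z(H) − d' = 1.2816 − 1.51 = -0.2284
false-alarm rate = Φ(-0.2284) = 0.4097

false-alarm rate = 0.410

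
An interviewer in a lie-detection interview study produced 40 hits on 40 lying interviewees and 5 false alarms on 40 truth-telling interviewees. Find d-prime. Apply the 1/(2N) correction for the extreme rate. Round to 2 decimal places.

The hit rate is 40/40 = 1, so apply the 1/(2N) correction: H → 1 − 1/(2·40) = 0.98750.
z(H) = z(0.98750) = 2.241
z(FA) = z(0.12500) = -1.150
d' = 2.241 − (-1.150) = 3.391

d-prime = 3.39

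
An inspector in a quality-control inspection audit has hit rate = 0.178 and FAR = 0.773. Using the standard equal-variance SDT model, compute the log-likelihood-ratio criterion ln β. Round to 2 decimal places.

z(0.178) = -0.923, z(0.773) = 0.749
ln β = −½·[z(H)² − z(FA)²] = −0.5 × (0.852 − 0.561) = -0.1455

ln β = -0.15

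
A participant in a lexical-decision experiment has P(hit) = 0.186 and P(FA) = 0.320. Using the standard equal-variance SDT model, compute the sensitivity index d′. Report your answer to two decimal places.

d′ = -0.43

Φ⁻¹(H) = Φ⁻¹(0.186) = -0.893
Φ⁻¹(FA) = Φ⁻¹(0.320) = -0.468
d' = z(H) − z(FA) = -0.893 − (-0.468) = -0.425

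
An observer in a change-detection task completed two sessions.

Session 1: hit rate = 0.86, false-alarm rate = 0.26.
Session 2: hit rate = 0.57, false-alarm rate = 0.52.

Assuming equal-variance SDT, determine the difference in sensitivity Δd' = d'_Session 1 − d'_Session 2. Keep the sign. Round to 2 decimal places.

Session 1: z(0.86) = 1.080, z(0.26) = -0.643, d' = 1.723
Session 2: z(0.57) = 0.176, z(0.52) = 0.050, d' = 0.126
Δd' = d'_Session 1 − d'_Session 2 = 1.723 − 0.126 = 1.597
Session 1 has the higher sensitivity.

Δd' = 1.60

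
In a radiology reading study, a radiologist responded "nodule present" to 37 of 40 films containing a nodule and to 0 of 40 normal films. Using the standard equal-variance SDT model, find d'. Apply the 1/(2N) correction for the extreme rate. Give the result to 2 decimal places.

d' = 3.68

The false-alarm rate is 0/40 = 0, so apply the 1/(2N) correction: FA → 1/(2·40) = 0.01250.
z(H) = z(0.92500) = 1.440
z(FA) = z(0.01250) = -2.241
d' = 1.440 − (-2.241) = 3.681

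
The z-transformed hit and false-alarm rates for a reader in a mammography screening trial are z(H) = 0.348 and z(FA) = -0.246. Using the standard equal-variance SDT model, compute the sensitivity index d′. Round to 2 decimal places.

d' = z(H) − z(FA) = 0.348 − (-0.246) = 0.594

d′ = 0.59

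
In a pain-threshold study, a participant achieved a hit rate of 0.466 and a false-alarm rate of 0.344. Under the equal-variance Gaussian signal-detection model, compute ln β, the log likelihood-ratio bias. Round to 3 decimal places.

ln β = 0.077

z(H) = -0.0853
z(FA) = -0.4016
ln β = −½·[z(H)² − z(FA)²] = −0.5 × (0.0073 − 0.1613) = 0.0770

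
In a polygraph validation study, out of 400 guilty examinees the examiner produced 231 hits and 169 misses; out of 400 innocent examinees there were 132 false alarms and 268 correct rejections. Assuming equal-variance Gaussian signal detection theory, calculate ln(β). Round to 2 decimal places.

H = 231/400 = 0.5775
FA = 132/400 = 0.3300
z(0.5775) = 0.196, z(0.3300) = -0.440
ln β = −½·[z(H)² − z(FA)²] = −0.5 × (0.038 − 0.194) = 0.078

ln β = 0.08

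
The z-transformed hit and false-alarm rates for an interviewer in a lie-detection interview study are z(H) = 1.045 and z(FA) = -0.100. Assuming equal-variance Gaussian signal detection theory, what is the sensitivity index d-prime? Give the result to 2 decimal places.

d' = z(H) − z(FA) = 1.045 − (-0.100) = 1.145

d-prime = 1.15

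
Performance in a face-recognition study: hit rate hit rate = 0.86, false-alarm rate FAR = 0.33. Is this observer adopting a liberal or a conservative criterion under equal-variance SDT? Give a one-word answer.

z(H) = 1.080, z(FA) = -0.440
c = −½·(z(H) + z(FA)) = -0.320
c < 0 → liberal criterion (biased toward responding “yes”).

liberal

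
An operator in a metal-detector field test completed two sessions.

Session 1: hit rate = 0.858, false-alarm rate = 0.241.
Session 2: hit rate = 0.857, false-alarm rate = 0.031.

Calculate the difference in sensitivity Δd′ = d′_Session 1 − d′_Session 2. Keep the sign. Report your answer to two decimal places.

Δd′ = -1.16

Session 1: z(0.858) = 1.071, z(0.241) = -0.703, d' = 1.774
Session 2: z(0.857) = 1.067, z(0.031) = -1.866, d' = 2.933
Δd' = d'_Session 1 − d'_Session 2 = 1.774 − 2.933 = -1.159
Session 2 has the higher sensitivity.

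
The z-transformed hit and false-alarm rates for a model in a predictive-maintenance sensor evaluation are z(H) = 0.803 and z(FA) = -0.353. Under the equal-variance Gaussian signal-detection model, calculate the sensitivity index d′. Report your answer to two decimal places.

d′ = 1.16

d' = z(H) − z(FA) = 0.803 − (-0.353) = 1.156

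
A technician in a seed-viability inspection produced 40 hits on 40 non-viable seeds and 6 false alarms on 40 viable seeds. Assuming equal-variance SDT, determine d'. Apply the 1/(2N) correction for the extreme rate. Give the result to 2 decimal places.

The hit rate is 40/40 = 1, so apply the 1/(2N) correction: H → 1 − 1/(2·40) = 0.98750.
z(H) = z(0.98750) = 2.241
z(FA) = z(0.15000) = -1.036
d' = 2.241 − (-1.036) = 3.277

d' = 3.28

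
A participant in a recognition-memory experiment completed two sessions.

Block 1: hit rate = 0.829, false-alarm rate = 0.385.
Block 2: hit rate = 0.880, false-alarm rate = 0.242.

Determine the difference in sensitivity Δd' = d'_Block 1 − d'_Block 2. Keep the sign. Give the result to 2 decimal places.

Block 1: z(0.829) = 0.950, z(0.385) = -0.292, d' = 1.242
Block 2: z(0.880) = 1.175, z(0.242) = -0.700, d' = 1.875
Δd' = d'_Block 1 − d'_Block 2 = 1.242 − 1.875 = -0.633
Block 2 has the higher sensitivity.

Δd' = -0.63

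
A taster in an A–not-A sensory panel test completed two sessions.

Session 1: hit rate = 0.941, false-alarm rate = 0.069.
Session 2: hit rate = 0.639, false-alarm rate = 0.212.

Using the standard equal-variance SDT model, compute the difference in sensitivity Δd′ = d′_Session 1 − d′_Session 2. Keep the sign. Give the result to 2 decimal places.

Session 1: z(0.941) = 1.563, z(0.069) = -1.483, d' = 3.046
Session 2: z(0.639) = 0.356, z(0.212) = -0.800, d' = 1.156
Δd' = d'_Session 1 − d'_Session 2 = 3.046 − 1.156 = 1.890
Session 1 has the higher sensitivity.

Δd′ = 1.89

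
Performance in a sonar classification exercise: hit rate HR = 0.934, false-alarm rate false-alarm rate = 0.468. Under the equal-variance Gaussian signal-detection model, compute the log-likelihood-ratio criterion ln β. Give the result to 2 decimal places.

ln β = -1.13

z(H) = z(0.934) = 1.506
z(FA) = z(0.468) = -0.080
ln β = −½·[z(H)² − z(FA)²] = −0.5 × (2.268 − 0.006) = -1.131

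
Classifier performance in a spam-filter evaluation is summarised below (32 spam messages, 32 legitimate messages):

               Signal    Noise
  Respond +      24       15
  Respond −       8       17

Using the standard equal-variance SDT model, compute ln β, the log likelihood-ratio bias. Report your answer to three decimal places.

H = 24/32 = 0.7500
FA = 15/32 = 0.4688
z(H) = z(0.7500) = 0.6745
z(FA) = z(0.4688) = -0.0783
ln β = −½·[z(H)² − z(FA)²] = −0.5 × (0.4550 − 0.0061) = -0.22445

ln β = -0.224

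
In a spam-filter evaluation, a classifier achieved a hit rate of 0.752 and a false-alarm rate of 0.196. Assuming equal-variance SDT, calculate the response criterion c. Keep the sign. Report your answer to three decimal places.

Φ⁻¹(H) = Φ⁻¹(0.752) = 0.6808
Φ⁻¹(FA) = Φ⁻¹(0.196) = -0.8560
c = −½·[z(H) + z(FA)] = −0.5 × (0.6808 + (-0.8560)) = 0.0876
c > 0: the classifier has a conservative response bias.

c = 0.088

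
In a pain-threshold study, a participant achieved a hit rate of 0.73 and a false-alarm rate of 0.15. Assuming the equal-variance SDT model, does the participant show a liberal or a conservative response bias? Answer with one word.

conservative

z(H) = 0.613, z(FA) = -1.036
c = −½·(z(H) + z(FA)) = 0.2115
c > 0 → conservative criterion (biased toward responding “no”).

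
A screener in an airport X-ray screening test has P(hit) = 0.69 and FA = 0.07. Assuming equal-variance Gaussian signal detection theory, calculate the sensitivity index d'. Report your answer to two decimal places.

z(H) = 0.496
z(FA) = -1.476
d' = z(H) − z(FA) = 0.496 − (-1.476) = 1.972

d' = 1.97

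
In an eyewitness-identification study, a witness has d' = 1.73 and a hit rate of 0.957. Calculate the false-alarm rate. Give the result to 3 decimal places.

false-alarm rate = 0.495

z(hit rate) = z(0.957) = 1.7169
z(FA) = z(H) − d' = 1.7169 − 1.73 = -0.0131
false-alarm rate = Φ(-0.0131) = 0.4948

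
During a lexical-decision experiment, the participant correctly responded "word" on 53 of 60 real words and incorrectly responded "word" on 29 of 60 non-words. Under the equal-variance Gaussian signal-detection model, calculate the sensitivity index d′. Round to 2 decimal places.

d′ = 1.23

H = 53/60 = 0.8833
FA = 29/60 = 0.4833
Φ⁻¹(H) = 1.1916
Φ⁻¹(FA) = -0.0419
d' = z(H) − z(FA) = 1.1916 − (-0.0419) = 1.2335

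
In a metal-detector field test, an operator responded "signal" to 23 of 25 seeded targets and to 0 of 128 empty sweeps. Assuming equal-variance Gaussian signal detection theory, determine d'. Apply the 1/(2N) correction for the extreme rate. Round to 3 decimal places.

The false-alarm rate is 0/128 = 0, so apply the 1/(2N) correction: FA → 1/(2·128) = 0.00391.
z(H) = z(0.92000) = 1.4051
z(FA) = z(0.00391) = -2.6597
d' = 1.4051 − (-2.6597) = 4.0648

d' = 4.065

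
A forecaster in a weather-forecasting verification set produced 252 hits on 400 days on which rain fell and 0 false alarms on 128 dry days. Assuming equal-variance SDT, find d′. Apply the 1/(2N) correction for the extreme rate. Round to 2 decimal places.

The false-alarm rate is 0/128 = 0, so apply the 1/(2N) correction: FA → 1/(2·128) = 0.00391.
z(H) = z(0.63000) = 0.332
z(FA) = z(0.00391) = -2.660
d' = 0.332 − (-2.660) = 2.992

d′ = 2.99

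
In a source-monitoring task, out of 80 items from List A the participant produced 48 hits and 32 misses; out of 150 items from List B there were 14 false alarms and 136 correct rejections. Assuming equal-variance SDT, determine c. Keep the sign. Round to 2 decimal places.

c = 0.53

H = 48/80 = 0.6000
FA = 14/150 = 0.0933
Φ⁻¹(H) = 0.253
Φ⁻¹(FA) = -1.321
c = −½·[z(H) + z(FA)] = −0.5 × (0.253 + (-1.321)) = 0.534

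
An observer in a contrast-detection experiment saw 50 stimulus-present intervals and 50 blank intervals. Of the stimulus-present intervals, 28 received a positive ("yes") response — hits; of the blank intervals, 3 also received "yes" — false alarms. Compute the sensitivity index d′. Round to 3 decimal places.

H = 28/50 = 0.5600
FA = 3/50 = 0.0600
Φ⁻¹(H) = Φ⁻¹(0.5600) = 0.1510
Φ⁻¹(FA) = Φ⁻¹(0.0600) = -1.5548
d' = z(H) − z(FA) = 0.1510 − (-1.5548) = 1.7058

d′ = 1.706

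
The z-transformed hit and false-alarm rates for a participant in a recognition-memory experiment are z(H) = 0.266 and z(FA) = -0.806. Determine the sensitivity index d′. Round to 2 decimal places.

d' = z(H) − z(FA) = 0.266 − (-0.806) = 1.072

d′ = 1.07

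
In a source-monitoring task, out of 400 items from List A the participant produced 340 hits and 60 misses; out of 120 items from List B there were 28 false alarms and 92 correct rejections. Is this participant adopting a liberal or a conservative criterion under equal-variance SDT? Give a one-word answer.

liberal

z(H) = 1.036, z(FA) = -0.728
c = −½·(z(H) + z(FA)) = -0.154
c < 0 → liberal criterion (biased toward responding “yes”).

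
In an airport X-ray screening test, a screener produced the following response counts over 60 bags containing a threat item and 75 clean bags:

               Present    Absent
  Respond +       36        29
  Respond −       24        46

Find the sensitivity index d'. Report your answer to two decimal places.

d' = 0.54

H = 36/60 = 0.6000
FA = 29/75 = 0.3867
z(H) = z(0.6000) = 0.253
z(FA) = z(0.3867) = -0.288
d' = z(H) − z(FA) = 0.253 − (-0.288) = 0.541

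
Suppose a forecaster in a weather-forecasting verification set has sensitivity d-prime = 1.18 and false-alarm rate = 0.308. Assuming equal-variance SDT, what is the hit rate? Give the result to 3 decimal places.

hit rate = 0.751

z(false-alarm rate) = z(0.308) = -0.5015
z(H) = z(FA) + d' = -0.5015 + 1.18 = 0.6785
hit rate = Φ(0.6785) = 0.7513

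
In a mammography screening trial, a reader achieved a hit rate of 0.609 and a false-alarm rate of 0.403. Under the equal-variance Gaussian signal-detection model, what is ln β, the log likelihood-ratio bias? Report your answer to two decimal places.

ln β = -0.01

z(H) = 0.277
z(FA) = -0.246
ln β = −½·[z(H)² − z(FA)²] = −0.5 × (0.077 − 0.061) = -0.008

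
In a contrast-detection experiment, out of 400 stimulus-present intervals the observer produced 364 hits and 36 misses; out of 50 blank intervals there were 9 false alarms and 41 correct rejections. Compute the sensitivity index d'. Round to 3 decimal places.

H = 364/400 = 0.9100
FA = 9/50 = 0.1800
z(H) = 1.3408
z(FA) = -0.9154
d' = z(H) − z(FA) = 1.3408 − (-0.9154) = 2.2562

d' = 2.256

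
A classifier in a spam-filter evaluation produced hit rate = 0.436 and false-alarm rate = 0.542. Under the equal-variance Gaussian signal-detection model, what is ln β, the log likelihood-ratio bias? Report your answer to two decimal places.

z(H) = -0.161
z(FA) = 0.105
ln β = −½·[z(H)² − z(FA)²] = −0.5 × (0.026 − 0.011) = -0.0075

ln β = -0.01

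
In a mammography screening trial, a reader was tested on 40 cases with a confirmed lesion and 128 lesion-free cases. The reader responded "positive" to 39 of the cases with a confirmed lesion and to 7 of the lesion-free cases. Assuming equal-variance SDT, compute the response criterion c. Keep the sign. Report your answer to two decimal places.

c = -0.18

H = 39/40 = 0.9750
FA = 7/128 = 0.0547
z(H) = 1.9600
z(FA) = -1.6009
c = −½·[z(H) + z(FA)] = −0.5 × (1.9600 + (-1.6009)) = -0.17955
c < 0: the reader has a liberal response bias.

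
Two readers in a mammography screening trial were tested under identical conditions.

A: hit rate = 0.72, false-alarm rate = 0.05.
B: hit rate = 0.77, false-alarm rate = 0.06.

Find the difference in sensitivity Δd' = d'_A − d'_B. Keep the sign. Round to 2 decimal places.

Δd' = -0.07

A: z(0.72) = 0.583, z(0.05) = -1.645, d' = 2.228
B: z(0.77) = 0.739, z(0.06) = -1.555, d' = 2.294
Δd' = d'_A − d'_B = 2.228 − 2.294 = -0.066
B has the higher sensitivity.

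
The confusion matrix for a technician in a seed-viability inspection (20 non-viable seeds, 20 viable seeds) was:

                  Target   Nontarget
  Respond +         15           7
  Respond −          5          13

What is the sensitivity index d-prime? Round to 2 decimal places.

d-prime = 1.06

H = 15/20 = 0.7500
FA = 7/20 = 0.3500
z(H) = 0.6745
z(FA) = -0.3853
d' = z(H) − z(FA) = 0.6745 − (-0.3853) = 1.0598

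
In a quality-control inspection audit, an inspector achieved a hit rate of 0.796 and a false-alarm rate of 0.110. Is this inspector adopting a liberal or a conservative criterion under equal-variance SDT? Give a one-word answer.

z(H) = 0.827, z(FA) = -1.227
c = −½·(z(H) + z(FA)) = 0.200
c > 0 → conservative criterion (biased toward responding “no”).

conservative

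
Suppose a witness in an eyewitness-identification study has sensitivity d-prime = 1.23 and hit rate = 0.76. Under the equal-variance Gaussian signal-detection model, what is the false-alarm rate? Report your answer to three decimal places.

false-alarm rate = 0.300

z(hit rate) = z(0.76) = 0.7063
z(FA) = z(H) − d' = 0.7063 − 1.23 = -0.5237
false-alarm rate = Φ(-0.5237) = 0.3002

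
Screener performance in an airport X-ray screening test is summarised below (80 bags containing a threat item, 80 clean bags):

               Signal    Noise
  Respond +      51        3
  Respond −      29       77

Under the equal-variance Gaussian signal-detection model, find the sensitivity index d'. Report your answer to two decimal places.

d' = 2.13

H = 51/80 = 0.6375
FA = 3/80 = 0.0375
Φ⁻¹(0.6375) = 0.3518, Φ⁻¹(0.0375) = -1.7805
d' = z(H) − z(FA) = 0.3518 − (-1.7805) = 2.1323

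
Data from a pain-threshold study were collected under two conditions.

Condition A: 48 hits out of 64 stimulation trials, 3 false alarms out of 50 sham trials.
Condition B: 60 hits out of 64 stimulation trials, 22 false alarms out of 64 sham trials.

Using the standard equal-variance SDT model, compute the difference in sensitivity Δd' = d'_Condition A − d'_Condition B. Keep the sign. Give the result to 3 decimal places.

Δd' = 0.293

Condition A: z(0.7500) = 0.6745, z(0.0600) = -1.5548, d' = 2.2293
Condition B: z(0.9375) = 1.5341, z(0.3438) = -0.4021, d' = 1.9362
Δd' = d'_Condition A − d'_Condition B = 2.2293 − 1.9362 = 0.2931
Condition A has the higher sensitivity.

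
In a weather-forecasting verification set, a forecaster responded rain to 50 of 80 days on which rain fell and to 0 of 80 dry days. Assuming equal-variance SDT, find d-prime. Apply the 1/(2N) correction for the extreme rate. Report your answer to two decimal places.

The false-alarm rate is 0/80 = 0, so apply the 1/(2N) correction: FA → 1/(2·80) = 0.00625.
z(H) = z(0.62500) = 0.319
z(FA) = z(0.00625) = -2.498
d' = 0.319 − (-2.498) = 2.817

d-prime = 2.82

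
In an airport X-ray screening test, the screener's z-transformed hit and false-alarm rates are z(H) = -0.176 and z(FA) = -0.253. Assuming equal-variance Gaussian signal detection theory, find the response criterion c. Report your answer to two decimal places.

c = −½·[z(H) + z(FA)] = −½·(-0.176 + (-0.253)) = 0.2145

c = 0.21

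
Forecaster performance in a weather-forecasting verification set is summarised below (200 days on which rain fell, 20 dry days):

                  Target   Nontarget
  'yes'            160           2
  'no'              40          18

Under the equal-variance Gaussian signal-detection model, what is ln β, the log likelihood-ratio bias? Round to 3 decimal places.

ln β = 0.467

H = 160/200 = 0.8000
FA = 2/20 = 0.1000
Φ⁻¹(0.8000) = 0.8416, Φ⁻¹(0.1000) = -1.2816
ln β = −½·[z(H)² − z(FA)²] = −0.5 × (0.7083 − 1.6425) = 0.4671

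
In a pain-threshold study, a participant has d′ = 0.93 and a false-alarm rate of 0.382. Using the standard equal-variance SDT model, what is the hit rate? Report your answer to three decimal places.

z(false-alarm rate) = z(0.382) = -0.3002
z(H) = z(FA) + d' = -0.3002 + 0.93 = 0.6298
hit rate = Φ(0.6298) = 0.7356

hit rate = 0.736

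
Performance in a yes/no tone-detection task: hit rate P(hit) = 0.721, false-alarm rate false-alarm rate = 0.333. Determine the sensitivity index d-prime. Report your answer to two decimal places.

d-prime = 1.02

z(0.721) = 0.586, z(0.333) = -0.432
d' = z(H) − z(FA) = 0.586 − (-0.432) = 1.018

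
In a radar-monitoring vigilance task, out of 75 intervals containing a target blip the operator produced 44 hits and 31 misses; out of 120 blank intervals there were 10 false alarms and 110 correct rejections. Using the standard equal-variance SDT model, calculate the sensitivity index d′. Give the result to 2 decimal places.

H = 44/75 = 0.5867
FA = 10/120 = 0.0833
Φ⁻¹(0.5867) = 0.2191, Φ⁻¹(0.0833) = -1.3832
d' = z(H) − z(FA) = 0.2191 − (-1.3832) = 1.6023

d′ = 1.60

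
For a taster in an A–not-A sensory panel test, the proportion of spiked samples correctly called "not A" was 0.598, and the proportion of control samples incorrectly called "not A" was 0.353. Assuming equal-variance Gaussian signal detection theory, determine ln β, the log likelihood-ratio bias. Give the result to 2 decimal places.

ln β = 0.04

z(0.598) = 0.248, z(0.353) = -0.377
ln β = −½·[z(H)² − z(FA)²] = −0.5 × (0.062 − 0.142) = 0.040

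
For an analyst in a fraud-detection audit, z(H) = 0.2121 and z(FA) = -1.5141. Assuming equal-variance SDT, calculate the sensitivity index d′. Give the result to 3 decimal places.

d' = z(H) − z(FA) = 0.2121 − (-1.5141) = 1.7262

d′ = 1.726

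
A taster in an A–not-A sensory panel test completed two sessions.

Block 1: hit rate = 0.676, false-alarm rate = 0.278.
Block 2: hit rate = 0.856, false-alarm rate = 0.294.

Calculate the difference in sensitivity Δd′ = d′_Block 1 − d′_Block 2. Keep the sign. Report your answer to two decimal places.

Δd′ = -0.56

Block 1: z(0.676) = 0.457, z(0.278) = -0.589, d' = 1.046
Block 2: z(0.856) = 1.063, z(0.294) = -0.542, d' = 1.605
Δd' = d'_Block 1 − d'_Block 2 = 1.046 − 1.605 = -0.559
Block 2 has the higher sensitivity.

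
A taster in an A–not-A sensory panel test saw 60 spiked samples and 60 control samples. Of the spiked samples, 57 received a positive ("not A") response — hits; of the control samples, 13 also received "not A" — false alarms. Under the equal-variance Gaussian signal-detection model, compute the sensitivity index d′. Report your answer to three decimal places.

d′ = 2.428

H = 57/60 = 0.9500
FA = 13/60 = 0.2167
Φ⁻¹(H) = Φ⁻¹(0.9500) = 1.6449
Φ⁻¹(FA) = Φ⁻¹(0.2167) = -0.7834
d' = z(H) − z(FA) = 1.6449 − (-0.7834) = 2.4283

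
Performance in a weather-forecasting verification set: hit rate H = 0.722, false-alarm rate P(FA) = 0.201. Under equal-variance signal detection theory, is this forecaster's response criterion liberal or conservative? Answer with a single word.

z(H) = 0.589, z(FA) = -0.838
c = −½·(z(H) + z(FA)) = 0.1245
c > 0 → conservative criterion (biased toward responding “no”).

conservative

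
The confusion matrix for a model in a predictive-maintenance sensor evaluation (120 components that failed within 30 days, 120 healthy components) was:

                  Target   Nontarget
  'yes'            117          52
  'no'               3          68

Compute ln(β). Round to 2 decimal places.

ln β = -1.91

H = 117/120 = 0.9750
FA = 52/120 = 0.4333
Φ⁻¹(H) = 1.960
Φ⁻¹(FA) = -0.168
ln β = −½·[z(H)² − z(FA)²] = −0.5 × (3.842 − 0.028) = -1.907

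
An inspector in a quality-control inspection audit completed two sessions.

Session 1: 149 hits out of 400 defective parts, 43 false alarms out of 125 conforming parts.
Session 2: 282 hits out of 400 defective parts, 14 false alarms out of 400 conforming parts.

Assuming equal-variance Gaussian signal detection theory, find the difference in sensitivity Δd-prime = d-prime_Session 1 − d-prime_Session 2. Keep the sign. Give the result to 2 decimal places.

Session 1: z(0.3725) = -0.325, z(0.3440) = -0.402, d' = 0.077
Session 2: z(0.7050) = 0.539, z(0.0350) = -1.812, d' = 2.351
Δd' = d'_Session 1 − d'_Session 2 = 0.077 − 2.351 = -2.274
Session 2 has the higher sensitivity.

Δd-prime = -2.27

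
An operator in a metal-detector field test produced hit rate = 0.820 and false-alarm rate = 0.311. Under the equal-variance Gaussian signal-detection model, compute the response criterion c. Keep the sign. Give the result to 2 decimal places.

Φ⁻¹(H) = Φ⁻¹(0.820) = 0.915
Φ⁻¹(FA) = Φ⁻¹(0.311) = -0.493
c = −½·[z(H) + z(FA)] = −0.5 × (0.915 + (-0.493)) = -0.211

c = -0.21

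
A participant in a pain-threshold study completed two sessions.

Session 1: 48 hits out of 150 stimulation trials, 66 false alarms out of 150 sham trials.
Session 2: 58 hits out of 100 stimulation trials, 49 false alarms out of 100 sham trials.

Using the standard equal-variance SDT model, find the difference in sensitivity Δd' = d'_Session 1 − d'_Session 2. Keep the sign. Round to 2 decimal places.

Δd' = -0.54

Session 1: z(0.3200) = -0.468, z(0.4400) = -0.151, d' = -0.317
Session 2: z(0.5800) = 0.202, z(0.4900) = -0.025, d' = 0.227
Δd' = d'_Session 1 − d'_Session 2 = -0.317 − 0.227 = -0.544
Session 2 has the higher sensitivity.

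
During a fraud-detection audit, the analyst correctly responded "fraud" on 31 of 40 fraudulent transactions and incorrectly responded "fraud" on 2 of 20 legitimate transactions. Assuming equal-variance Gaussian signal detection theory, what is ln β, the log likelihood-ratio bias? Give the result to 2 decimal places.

ln β = 0.54

H = 31/40 = 0.7750
FA = 2/20 = 0.1000
z(H) = z(0.7750) = 0.755
z(FA) = z(0.1000) = -1.282
ln β = −½·[z(H)² − z(FA)²] = −0.5 × (0.570 − 1.644) = 0.537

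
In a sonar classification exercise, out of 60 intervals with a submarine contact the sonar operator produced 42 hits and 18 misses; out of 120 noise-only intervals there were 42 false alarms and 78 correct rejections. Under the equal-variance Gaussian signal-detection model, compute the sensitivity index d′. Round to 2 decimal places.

d′ = 0.91

H = 42/60 = 0.7000
FA = 42/120 = 0.3500
z(H) = z(0.7000) = 0.5244
z(FA) = z(0.3500) = -0.3853
d' = z(H) − z(FA) = 0.5244 − (-0.3853) = 0.9097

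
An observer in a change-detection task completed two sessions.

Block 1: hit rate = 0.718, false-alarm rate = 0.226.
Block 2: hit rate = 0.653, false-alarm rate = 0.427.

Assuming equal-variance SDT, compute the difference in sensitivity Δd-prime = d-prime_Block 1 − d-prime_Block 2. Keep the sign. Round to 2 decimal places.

Δd-prime = 0.75

Block 1: z(0.718) = 0.577, z(0.226) = -0.752, d' = 1.329
Block 2: z(0.653) = 0.393, z(0.427) = -0.184, d' = 0.577
Δd' = d'_Block 1 − d'_Block 2 = 1.329 − 0.577 = 0.752
Block 1 has the higher sensitivity.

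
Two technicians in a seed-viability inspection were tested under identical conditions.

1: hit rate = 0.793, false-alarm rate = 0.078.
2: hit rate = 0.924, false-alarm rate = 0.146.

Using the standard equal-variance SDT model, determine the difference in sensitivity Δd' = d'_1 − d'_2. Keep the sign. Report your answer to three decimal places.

1: z(0.793) = 0.8169, z(0.078) = -1.4187, d' = 2.2356
2: z(0.924) = 1.4325, z(0.146) = -1.0537, d' = 2.4862
Δd' = d'_1 − d'_2 = 2.2356 − 2.4862 = -0.2506
2 has the higher sensitivity.

Δd' = -0.251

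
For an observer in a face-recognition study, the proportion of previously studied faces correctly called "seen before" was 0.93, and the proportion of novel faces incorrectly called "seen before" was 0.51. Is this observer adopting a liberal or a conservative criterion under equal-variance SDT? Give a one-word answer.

liberal

z(H) = 1.476, z(FA) = 0.025
c = −½·(z(H) + z(FA)) = -0.7505
c < 0 → liberal criterion (biased toward responding “yes”).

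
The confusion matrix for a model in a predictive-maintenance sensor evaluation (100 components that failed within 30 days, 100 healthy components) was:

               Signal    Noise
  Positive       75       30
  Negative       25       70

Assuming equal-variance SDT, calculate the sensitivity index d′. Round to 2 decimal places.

H = 75/100 = 0.7500
FA = 30/100 = 0.3000
z(H) = 0.6745
z(FA) = -0.5244
d' = z(H) − z(FA) = 0.6745 − (-0.5244) = 1.1989

d′ = 1.20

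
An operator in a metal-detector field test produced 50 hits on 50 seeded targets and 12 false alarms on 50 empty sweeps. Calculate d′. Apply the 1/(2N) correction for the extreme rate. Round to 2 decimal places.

The hit rate is 50/50 = 1, so apply the 1/(2N) correction: H → 1 − 1/(2·50) = 0.99000.
z(H) = z(0.99000) = 2.326
z(FA) = z(0.24000) = -0.706
d' = 2.326 − (-0.706) = 3.032

d′ = 3.03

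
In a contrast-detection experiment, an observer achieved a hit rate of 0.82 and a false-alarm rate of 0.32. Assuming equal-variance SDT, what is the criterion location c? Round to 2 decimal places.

z(H) = 0.9154
z(FA) = -0.4677
c = −½·[z(H) + z(FA)] = −0.5 × (0.9154 + (-0.4677)) = -0.22385

c = -0.22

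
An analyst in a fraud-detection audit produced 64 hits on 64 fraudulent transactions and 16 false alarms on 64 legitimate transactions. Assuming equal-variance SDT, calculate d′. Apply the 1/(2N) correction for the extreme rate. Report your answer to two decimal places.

d′ = 3.09

The hit rate is 64/64 = 1, so apply the 1/(2N) correction: H → 1 − 1/(2·64) = 0.99219.
z(H) = z(0.99219) = 2.418
z(FA) = z(0.25000) = -0.674
d' = 2.418 − (-0.674) = 3.092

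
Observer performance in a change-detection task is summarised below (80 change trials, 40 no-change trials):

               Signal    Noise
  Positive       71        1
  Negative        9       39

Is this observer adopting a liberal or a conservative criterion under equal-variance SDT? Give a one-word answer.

z(H) = 1.213, z(FA) = -1.960
c = −½·(z(H) + z(FA)) = 0.3735
c > 0 → conservative criterion (biased toward responding “no”).

conservative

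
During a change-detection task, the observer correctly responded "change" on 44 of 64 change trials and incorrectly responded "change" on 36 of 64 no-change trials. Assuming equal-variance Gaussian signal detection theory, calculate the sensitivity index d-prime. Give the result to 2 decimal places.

H = 44/64 = 0.6875
FA = 36/64 = 0.5625
z(0.6875) = 0.489, z(0.5625) = 0.157
d' = z(H) − z(FA) = 0.489 − 0.157 = 0.332

d-prime = 0.33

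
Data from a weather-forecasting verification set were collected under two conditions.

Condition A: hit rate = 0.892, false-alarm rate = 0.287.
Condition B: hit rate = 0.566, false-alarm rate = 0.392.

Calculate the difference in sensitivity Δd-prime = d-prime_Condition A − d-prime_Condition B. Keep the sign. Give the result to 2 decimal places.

Condition A: z(0.892) = 1.237, z(0.287) = -0.562, d' = 1.799
Condition B: z(0.566) = 0.166, z(0.392) = -0.274, d' = 0.440
Δd' = d'_Condition A − d'_Condition B = 1.799 − 0.440 = 1.359
Condition A has the higher sensitivity.

Δd-prime = 1.36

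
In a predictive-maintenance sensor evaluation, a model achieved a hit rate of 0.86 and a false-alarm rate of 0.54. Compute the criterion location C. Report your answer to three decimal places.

z(H) = z(0.86) = 1.0803
z(FA) = z(0.54) = 0.1004
c = −½·[z(H) + z(FA)] = −0.5 × (1.0803 + 0.1004) = -0.59035
c < 0: the model has a liberal response bias.

C = -0.590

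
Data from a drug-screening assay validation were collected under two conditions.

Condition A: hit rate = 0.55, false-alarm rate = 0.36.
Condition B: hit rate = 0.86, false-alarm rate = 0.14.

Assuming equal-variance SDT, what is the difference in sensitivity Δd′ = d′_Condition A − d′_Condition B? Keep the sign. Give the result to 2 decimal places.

Δd′ = -1.68

Condition A: z(0.55) = 0.126, z(0.36) = -0.358, d' = 0.484
Condition B: z(0.86) = 1.080, z(0.14) = -1.080, d' = 2.160
Δd' = d'_Condition A − d'_Condition B = 0.484 − 2.160 = -1.676
Condition B has the higher sensitivity.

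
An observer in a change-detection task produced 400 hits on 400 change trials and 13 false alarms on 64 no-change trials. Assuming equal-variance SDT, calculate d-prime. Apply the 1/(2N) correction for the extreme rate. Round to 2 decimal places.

d-prime = 3.85

The hit rate is 400/400 = 1, so apply the 1/(2N) correction: H → 1 − 1/(2·400) = 0.99875.
z(H) = z(0.99875) = 3.023
z(FA) = z(0.20312) = -0.831
d' = 3.023 − (-0.831) = 3.854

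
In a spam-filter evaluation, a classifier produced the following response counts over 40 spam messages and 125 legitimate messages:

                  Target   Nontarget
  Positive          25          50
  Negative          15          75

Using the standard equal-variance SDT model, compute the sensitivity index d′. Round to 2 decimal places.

d′ = 0.57

H = 25/40 = 0.6250
FA = 50/125 = 0.4000
z(H) = z(0.6250) = 0.3186
z(FA) = z(0.4000) = -0.2533
d' = z(H) − z(FA) = 0.3186 − (-0.2533) = 0.5719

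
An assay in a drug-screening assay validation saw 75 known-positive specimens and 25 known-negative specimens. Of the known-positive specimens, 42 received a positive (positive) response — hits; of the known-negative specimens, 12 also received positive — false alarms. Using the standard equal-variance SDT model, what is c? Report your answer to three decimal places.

H = 42/75 = 0.5600
FA = 12/25 = 0.4800
Φ⁻¹(H) = 0.1510
Φ⁻¹(FA) = -0.0502
c = −½·[z(H) + z(FA)] = −0.5 × (0.1510 + (-0.0502)) = -0.0504
c < 0: the assay has a liberal response bias.

c = -0.050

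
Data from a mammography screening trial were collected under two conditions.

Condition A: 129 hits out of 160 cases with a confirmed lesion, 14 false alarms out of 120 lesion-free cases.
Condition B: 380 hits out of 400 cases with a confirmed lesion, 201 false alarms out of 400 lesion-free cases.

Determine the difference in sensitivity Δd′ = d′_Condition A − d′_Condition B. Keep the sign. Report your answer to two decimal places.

Δd′ = 0.42

Condition A: z(0.8063) = 0.864, z(0.1167) = -1.192, d' = 2.056
Condition B: z(0.9500) = 1.645, z(0.5025) = 0.006, d' = 1.639
Δd' = d'_Condition A − d'_Condition B = 2.056 − 1.639 = 0.417
Condition A has the higher sensitivity.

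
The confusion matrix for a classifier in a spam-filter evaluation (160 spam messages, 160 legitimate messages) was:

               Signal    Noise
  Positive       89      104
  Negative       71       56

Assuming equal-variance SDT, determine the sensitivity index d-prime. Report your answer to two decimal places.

d-prime = -0.24

H = 89/160 = 0.5563
FA = 104/160 = 0.6500
z(0.5563) = 0.142, z(0.6500) = 0.385
d' = z(H) − z(FA) = 0.142 − 0.385 = -0.243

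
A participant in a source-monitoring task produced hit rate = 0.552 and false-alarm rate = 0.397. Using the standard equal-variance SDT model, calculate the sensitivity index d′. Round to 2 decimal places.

Φ⁻¹(H) = Φ⁻¹(0.552) = 0.1307
Φ⁻¹(FA) = Φ⁻¹(0.397) = -0.2611
d' = z(H) − z(FA) = 0.1307 − (-0.2611) = 0.3918

d′ = 0.39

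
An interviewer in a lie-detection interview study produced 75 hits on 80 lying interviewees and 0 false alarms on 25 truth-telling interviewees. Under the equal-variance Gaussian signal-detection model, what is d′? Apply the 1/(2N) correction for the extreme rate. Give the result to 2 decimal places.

The false-alarm rate is 0/25 = 0, so apply the 1/(2N) correction: FA → 1/(2·25) = 0.02000.
z(H) = z(0.93750) = 1.534
z(FA) = z(0.02000) = -2.054
d' = 1.534 − (-2.054) = 3.588

d′ = 3.59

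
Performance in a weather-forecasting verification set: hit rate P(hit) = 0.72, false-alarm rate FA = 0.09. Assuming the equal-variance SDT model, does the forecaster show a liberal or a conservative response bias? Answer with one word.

conservative

z(H) = 0.583, z(FA) = -1.341
c = −½·(z(H) + z(FA)) = 0.379
c > 0 → conservative criterion (biased toward responding “no”).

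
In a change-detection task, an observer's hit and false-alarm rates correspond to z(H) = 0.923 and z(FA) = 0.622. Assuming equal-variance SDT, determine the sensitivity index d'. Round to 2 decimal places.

d' = z(H) − z(FA) = 0.923 − 0.622 = 0.301

d' = 0.30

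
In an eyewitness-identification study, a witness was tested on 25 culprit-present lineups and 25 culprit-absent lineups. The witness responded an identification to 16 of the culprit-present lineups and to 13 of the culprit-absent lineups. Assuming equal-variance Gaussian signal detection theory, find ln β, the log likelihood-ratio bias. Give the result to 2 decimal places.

H = 16/25 = 0.6400
FA = 13/25 = 0.5200
z(H) = 0.358
z(FA) = 0.050
ln β = −½·[z(H)² − z(FA)²] = −0.5 × (0.128 − 0.003) = -0.0625

ln β = -0.06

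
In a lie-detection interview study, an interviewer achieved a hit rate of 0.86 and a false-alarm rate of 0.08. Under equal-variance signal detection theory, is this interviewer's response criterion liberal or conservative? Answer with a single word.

conservative

z(H) = 1.080, z(FA) = -1.405
c = −½·(z(H) + z(FA)) = 0.1625
c > 0 → conservative criterion (biased toward responding “no”).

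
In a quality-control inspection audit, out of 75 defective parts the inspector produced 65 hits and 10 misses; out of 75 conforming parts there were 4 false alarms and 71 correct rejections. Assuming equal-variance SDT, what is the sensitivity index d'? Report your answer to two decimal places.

d' = 2.72

H = 65/75 = 0.8667
FA = 4/75 = 0.0533
Φ⁻¹(0.8667) = 1.1109, Φ⁻¹(0.0533) = -1.6137
d' = z(H) − z(FA) = 1.1109 − (-1.6137) = 2.7246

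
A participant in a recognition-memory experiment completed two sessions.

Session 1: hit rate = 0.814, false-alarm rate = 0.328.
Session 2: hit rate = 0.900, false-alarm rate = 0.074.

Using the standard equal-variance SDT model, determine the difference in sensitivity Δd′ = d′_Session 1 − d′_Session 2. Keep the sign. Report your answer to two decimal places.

Session 1: z(0.814) = 0.893, z(0.328) = -0.445, d' = 1.338
Session 2: z(0.900) = 1.282, z(0.074) = -1.447, d' = 2.729
Δd' = d'_Session 1 − d'_Session 2 = 1.338 − 2.729 = -1.391
Session 2 has the higher sensitivity.

Δd′ = -1.39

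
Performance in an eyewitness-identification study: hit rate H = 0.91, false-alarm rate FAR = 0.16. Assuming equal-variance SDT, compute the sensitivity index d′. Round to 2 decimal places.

Φ⁻¹(H) = 1.3408
Φ⁻¹(FA) = -0.9945
d' = z(H) − z(FA) = 1.3408 − (-0.9945) = 2.3353

d′ = 2.34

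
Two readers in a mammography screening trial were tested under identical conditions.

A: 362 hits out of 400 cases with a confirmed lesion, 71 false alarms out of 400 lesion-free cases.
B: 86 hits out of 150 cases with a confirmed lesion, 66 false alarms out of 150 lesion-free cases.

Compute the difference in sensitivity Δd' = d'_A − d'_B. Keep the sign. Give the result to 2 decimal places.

A: z(0.9050) = 1.311, z(0.1775) = -0.925, d' = 2.236
B: z(0.5733) = 0.185, z(0.4400) = -0.151, d' = 0.336
Δd' = d'_A − d'_B = 2.236 − 0.336 = 1.900
A has the higher sensitivity.

Δd' = 1.90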